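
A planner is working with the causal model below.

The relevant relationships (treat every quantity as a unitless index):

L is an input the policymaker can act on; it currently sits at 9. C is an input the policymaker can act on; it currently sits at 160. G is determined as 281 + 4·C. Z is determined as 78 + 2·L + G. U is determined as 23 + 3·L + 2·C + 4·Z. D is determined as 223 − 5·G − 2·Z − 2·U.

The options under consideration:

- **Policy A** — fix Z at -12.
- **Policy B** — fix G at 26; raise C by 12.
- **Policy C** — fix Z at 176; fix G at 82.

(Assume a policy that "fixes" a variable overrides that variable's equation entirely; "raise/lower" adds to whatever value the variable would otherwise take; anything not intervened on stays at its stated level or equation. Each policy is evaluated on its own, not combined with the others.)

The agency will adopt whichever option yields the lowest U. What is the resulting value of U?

Policy A (Z := -12):
  L = 9
  C = 160
  G = 281 + 4·160 = 921
  Z = -12
  U = 23 + 3·9 + 2·160 + 4·(-12) = 322
Policy B (G := 26, C + 12):
  L = 9
  C = 160 + 12 = 172
  G = 26
  Z = 78 + 2·9 + 26 = 122
  U = 23 + 3·9 + 2·172 + 4·122 = 882
Policy C (Z := 176, G := 82):
  L = 9
  C = 160
  G = 82
  Z = 176
  U = 23 + 3·9 + 2·160 + 4·176 = 1074
Comparing — Policy A: U=322, Policy B: U=882, Policy C: U=1074. Lowest is 322 (Policy A).

322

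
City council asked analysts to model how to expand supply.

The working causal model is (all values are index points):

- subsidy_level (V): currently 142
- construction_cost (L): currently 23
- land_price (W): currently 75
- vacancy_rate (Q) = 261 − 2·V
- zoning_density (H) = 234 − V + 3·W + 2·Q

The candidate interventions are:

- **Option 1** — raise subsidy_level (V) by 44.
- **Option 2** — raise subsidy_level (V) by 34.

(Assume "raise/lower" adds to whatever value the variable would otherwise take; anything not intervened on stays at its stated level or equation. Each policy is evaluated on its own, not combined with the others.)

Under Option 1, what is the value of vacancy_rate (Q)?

Option 1 (V + 44):
  V = 142 + 44 = 186
  Q = 261 − 2·186 = -111

-111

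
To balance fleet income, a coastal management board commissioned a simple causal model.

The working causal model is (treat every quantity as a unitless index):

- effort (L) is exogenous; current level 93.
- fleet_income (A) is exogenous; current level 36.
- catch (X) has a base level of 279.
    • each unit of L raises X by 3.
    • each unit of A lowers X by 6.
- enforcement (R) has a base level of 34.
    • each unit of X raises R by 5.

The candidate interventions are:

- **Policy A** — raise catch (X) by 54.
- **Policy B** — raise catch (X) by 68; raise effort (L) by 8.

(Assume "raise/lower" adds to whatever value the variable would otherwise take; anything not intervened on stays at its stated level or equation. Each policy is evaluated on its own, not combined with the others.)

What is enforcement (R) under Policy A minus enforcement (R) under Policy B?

Policy A (X + 54):
  L = 93
  A = 36
  X = 279 + 3·93 − 6·36 (+54 from intervention) = 396
  R = 34 + 5·396 = 2014
Policy B (X + 68, L + 8):
  L = 93 + 8 = 101
  A = 36
  X = 279 + 3·101 − 6·36 (+68 from intervention) = 434
  R = 34 + 5·434 = 2204
R: 2014 − 2204 = -190

-190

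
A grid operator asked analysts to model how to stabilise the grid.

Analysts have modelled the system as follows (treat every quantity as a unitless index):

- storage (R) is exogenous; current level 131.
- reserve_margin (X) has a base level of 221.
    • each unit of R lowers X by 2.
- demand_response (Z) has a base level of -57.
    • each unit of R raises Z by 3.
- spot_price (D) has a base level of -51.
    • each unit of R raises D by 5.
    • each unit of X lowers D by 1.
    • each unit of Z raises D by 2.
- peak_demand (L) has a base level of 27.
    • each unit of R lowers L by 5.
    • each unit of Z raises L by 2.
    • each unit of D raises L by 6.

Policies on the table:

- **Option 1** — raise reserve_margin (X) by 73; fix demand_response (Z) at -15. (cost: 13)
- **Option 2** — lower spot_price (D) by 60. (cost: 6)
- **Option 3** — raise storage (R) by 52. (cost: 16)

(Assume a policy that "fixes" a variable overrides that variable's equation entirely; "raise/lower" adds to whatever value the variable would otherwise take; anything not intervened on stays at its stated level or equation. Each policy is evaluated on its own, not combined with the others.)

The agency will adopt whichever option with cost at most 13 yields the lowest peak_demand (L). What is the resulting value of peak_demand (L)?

Option 1 (X + 73, Z := -15):
  R = 131
  X = 221 − 2·131 (+73 from intervention) = 32
  Z = -15
  D = -51 + 5·131 − 32 + 2·(-15) = 542
  L = 27 − 5·131 + 2·(-15) + 6·542 = 2594
Option 2 (D − 60):
  R = 131
  X = 221 − 2·131 = -41
  Z = -57 + 3·131 = 336
  D = -51 + 5·131 − (-41) + 2·336 (−60 from intervention) = 1257
  L = 27 − 5·131 + 2·336 + 6·1257 = 7586
Comparing — Option 1: L=2594, Option 2: L=7586. Lowest is 2594 (Option 1).

2594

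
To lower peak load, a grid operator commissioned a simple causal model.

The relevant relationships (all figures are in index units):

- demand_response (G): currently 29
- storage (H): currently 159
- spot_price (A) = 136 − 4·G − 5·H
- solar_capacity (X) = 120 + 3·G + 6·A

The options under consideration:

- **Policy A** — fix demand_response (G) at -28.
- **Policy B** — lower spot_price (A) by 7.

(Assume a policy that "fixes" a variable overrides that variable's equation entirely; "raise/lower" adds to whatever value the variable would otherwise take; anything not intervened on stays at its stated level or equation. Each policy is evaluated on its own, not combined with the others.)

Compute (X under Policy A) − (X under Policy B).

1239

Policy A (G := -28):
  G = -28
  H = 159
  A = 136 − 4·(-28) − 5·159 = -547
  X = 120 + 3·(-28) + 6·(-547) = -3246
Policy B (A − 7):
  G = 29
  H = 159
  A = 136 − 4·29 − 5·159 (−7 from intervention) = -782
  X = 120 + 3·29 + 6·(-782) = -4485
X: -3246 − (-4485) = 1239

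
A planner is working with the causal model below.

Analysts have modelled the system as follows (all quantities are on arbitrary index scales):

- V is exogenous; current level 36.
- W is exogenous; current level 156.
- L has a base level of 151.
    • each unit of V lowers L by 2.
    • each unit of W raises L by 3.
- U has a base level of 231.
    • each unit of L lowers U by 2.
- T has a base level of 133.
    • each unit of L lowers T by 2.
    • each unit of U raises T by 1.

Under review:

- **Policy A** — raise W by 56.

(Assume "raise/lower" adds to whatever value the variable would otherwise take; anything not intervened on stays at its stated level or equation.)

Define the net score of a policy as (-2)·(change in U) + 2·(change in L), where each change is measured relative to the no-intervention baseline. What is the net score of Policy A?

1008

Baseline:
  V = 36
  W = 156
  L = 151 − 2·36 + 3·156 = 547
  U = 231 − 2·547 = -863
Policy A (W + 56):
  V = 36
  W = 156 + 56 = 212
  L = 151 − 2·36 + 3·212 = 715
  U = 231 − 2·715 = -1199
ΔU = -1199 − (-863) = -336; ΔL = 715 − 547 = 168
Score = (-2)·(-336) + 2·168 = 1008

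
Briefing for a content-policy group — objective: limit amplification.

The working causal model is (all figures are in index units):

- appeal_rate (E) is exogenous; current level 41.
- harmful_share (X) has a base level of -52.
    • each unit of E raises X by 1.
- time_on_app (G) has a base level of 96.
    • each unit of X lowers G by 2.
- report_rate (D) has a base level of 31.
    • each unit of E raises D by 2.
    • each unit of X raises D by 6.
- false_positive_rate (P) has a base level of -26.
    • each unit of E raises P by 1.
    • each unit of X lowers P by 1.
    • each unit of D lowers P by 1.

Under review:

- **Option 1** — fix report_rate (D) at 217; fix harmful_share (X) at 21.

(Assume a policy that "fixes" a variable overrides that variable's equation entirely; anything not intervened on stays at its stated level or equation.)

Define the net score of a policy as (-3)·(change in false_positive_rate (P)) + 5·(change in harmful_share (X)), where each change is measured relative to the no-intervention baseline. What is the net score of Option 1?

766

Baseline:
  E = 41
  X = -52 + 41 = -11
  D = 31 + 2·41 + 6·(-11) = 47
  P = -26 + 41 − (-11) − 47 = -21
Option 1 (D := 217, X := 21):
  E = 41
  X = 21
  D = 217
  P = -26 + 41 − 21 − 217 = -223
ΔP = -223 − (-21) = -202; ΔX = 21 − (-11) = 32
Score = (-3)·(-202) + 5·32 = 766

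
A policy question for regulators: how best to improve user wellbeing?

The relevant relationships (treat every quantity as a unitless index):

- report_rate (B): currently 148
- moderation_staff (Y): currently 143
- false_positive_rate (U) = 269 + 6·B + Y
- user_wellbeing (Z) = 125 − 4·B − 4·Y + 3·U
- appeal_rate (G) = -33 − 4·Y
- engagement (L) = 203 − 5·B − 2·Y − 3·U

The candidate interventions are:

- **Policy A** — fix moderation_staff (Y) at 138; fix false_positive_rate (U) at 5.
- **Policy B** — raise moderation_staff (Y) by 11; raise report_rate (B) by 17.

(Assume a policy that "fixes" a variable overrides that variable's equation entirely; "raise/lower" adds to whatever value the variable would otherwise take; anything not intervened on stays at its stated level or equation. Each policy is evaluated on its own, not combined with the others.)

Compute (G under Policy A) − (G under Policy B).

64

Policy A (Y := 138, U := 5):
  Y = 138
  G = -33 − 4·138 = -585
Policy B (Y + 11, B + 17):
  Y = 143 + 11 = 154
  G = -33 − 4·154 = -649
G: -585 − (-649) = 64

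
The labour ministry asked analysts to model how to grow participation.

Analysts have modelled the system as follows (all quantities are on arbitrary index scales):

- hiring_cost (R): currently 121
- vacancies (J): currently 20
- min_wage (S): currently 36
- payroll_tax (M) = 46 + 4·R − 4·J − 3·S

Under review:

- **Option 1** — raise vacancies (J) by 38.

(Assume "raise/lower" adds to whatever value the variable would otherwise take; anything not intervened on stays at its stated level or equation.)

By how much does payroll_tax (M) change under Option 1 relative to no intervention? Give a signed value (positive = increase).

Baseline:
  R = 121
  J = 20
  S = 36
  M = 46 + 4·121 − 4·20 − 3·36 = 342
Option 1 (J + 38):
  R = 121
  J = 20 + 38 = 58
  S = 36
  M = 46 + 4·121 − 4·58 − 3·36 = 190
Change in M: 190 − 342 = -152

-152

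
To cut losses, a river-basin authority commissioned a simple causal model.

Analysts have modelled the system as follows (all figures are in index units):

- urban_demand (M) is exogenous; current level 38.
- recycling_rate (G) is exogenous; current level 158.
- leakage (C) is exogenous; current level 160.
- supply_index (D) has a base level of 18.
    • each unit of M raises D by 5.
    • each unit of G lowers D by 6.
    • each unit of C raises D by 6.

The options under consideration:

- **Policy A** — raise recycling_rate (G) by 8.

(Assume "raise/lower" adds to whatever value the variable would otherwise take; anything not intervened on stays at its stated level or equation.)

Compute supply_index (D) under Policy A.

172

Policy A (G + 8):
  M = 38
  G = 158 + 8 = 166
  C = 160
  D = 18 + 5·38 − 6·166 + 6·160 = 172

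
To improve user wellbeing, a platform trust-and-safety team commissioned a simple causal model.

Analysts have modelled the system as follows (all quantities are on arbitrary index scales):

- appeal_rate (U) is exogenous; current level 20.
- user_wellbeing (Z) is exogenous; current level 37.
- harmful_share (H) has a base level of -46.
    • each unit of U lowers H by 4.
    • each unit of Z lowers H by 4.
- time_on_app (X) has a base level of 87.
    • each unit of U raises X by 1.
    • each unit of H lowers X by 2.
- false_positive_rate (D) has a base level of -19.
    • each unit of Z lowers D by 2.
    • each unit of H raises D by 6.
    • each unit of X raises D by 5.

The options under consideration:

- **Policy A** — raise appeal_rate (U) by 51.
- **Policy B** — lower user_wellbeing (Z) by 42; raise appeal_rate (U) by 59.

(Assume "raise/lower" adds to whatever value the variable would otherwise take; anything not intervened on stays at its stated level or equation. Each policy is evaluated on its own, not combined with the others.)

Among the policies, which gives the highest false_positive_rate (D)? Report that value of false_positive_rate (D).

Policy A (U + 51):
  U = 20 + 51 = 71
  Z = 37
  H = -46 − 4·71 − 4·37 = -478
  X = 87 + 71 − 2·(-478) = 1114
  D = -19 − 2·37 + 6·(-478) + 5·1114 = 2609
Policy B (Z − 42, U + 59):
  U = 20 + 59 = 79
  Z = 37 − 42 = -5
  H = -46 − 4·79 − 4·(-5) = -342
  X = 87 + 79 − 2·(-342) = 850
  D = -19 − 2·(-5) + 6·(-342) + 5·850 = 2189
Comparing — Policy A: D=2609, Policy B: D=2189. Highest is 2609 (Policy A).

2609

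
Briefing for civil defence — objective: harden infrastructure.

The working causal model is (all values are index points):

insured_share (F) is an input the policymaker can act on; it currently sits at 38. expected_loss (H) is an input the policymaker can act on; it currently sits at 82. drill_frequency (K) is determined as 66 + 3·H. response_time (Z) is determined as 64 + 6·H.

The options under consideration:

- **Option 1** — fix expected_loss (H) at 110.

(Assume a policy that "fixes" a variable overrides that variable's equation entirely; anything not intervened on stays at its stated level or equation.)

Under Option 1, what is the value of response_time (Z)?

724

Option 1 (H := 110):
  H = 110
  Z = 64 + 6·110 = 724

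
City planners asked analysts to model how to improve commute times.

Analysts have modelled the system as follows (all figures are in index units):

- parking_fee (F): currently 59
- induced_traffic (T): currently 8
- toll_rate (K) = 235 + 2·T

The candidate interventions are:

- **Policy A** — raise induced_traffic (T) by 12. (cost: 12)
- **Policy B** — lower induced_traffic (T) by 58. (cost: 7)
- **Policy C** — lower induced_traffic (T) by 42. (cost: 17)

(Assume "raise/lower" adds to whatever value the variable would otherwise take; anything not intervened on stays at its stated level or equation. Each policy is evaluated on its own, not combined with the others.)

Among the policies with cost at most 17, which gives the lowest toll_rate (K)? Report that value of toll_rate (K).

135

Policy A (T + 12):
  T = 8 + 12 = 20
  K = 235 + 2·20 = 275
Policy B (T − 58):
  T = 8 − 58 = -50
  K = 235 + 2·(-50) = 135
Policy C (T − 42):
  T = 8 − 42 = -34
  K = 235 + 2·(-34) = 167
Comparing — Policy A: K=275, Policy B: K=135, Policy C: K=167. Lowest is 135 (Policy B).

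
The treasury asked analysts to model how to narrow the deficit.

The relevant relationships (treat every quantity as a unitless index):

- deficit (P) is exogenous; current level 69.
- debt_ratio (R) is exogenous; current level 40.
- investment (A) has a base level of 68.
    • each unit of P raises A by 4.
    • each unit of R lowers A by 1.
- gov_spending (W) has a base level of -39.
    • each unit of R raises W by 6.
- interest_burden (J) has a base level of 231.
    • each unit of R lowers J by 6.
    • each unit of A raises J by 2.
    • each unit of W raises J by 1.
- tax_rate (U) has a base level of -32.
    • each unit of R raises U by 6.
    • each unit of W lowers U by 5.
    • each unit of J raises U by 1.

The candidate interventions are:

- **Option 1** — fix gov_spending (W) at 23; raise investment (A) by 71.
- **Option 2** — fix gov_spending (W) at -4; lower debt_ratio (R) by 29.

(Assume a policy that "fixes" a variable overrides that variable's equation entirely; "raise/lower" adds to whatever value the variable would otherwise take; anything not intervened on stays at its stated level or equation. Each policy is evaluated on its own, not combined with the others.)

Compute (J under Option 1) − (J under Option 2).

-63

Option 1 (W := 23, A + 71):
  P = 69
  R = 40
  A = 68 + 4·69 − 40 (+71 from intervention) = 375
  W = 23
  J = 231 − 6·40 + 2·375 + 23 = 764
Option 2 (W := -4, R − 29):
  P = 69
  R = 40 − 29 = 11
  A = 68 + 4·69 − 11 = 333
  W = -4
  J = 231 − 6·11 + 2·333 + (-4) = 827
J: 764 − 827 = -63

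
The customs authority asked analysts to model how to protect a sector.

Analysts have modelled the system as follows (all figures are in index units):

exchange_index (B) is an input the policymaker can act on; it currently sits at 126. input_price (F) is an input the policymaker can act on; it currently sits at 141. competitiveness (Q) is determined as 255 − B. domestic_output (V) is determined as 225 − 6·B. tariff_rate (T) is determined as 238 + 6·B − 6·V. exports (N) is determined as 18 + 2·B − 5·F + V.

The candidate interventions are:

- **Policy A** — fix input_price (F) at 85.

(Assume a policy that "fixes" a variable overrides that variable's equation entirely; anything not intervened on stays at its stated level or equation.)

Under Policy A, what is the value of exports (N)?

-686

Policy A (F := 85):
  B = 126
  F = 85
  V = 225 − 6·126 = -531
  N = 18 + 2·126 − 5·85 + (-531) = -686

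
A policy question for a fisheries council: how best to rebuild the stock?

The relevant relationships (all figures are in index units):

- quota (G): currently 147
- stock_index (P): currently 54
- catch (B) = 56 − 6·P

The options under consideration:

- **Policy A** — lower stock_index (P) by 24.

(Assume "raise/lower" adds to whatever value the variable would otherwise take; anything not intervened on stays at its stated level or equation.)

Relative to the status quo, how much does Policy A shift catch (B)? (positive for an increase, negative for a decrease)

Baseline:
  P = 54
  B = 56 − 6·54 = -268
Policy A (P − 24):
  P = 54 − 24 = 30
  B = 56 − 6·30 = -124
Change in B: -124 − (-268) = 144

144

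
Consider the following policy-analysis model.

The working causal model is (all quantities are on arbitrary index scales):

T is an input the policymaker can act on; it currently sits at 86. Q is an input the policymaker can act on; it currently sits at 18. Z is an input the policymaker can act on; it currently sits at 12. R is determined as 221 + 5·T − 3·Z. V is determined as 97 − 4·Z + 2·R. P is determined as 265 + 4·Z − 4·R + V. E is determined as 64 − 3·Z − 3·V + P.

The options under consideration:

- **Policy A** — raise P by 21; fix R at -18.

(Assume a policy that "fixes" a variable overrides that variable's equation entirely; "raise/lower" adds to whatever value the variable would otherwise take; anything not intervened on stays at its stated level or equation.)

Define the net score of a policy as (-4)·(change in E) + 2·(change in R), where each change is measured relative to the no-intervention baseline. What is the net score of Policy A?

-21606

Baseline:
  T = 86
  Z = 12
  R = 221 + 5·86 − 3·12 = 615
  V = 97 − 4·12 + 2·615 = 1279
  P = 265 + 4·12 − 4·615 + 1279 = -868
  E = 64 − 3·12 − 3·1279 + (-868) = -4677
Policy A (P + 21, R := -18):
  T = 86
  Z = 12
  R = -18
  V = 97 − 4·12 + 2·(-18) = 13
  P = 265 + 4·12 − 4·(-18) + 13 (+21 from intervention) = 419
  E = 64 − 3·12 − 3·13 + 419 = 408
ΔE = 408 − (-4677) = 5085; ΔR = -18 − 615 = -633
Score = (-4)·5085 + 2·(-633) = -21606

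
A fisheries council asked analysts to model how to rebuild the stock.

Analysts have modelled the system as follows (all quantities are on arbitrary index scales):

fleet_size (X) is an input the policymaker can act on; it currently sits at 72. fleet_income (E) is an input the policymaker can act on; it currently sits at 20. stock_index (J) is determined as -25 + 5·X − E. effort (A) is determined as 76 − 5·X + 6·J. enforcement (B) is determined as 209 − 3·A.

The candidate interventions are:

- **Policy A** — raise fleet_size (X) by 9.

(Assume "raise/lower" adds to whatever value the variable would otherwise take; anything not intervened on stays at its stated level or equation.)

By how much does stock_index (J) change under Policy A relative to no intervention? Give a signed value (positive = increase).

Baseline:
  X = 72
  E = 20
  J = -25 + 5·72 − 20 = 315
Policy A (X + 9):
  X = 72 + 9 = 81
  E = 20
  J = -25 + 5·81 − 20 = 360
Change in J: 360 − 315 = 45

45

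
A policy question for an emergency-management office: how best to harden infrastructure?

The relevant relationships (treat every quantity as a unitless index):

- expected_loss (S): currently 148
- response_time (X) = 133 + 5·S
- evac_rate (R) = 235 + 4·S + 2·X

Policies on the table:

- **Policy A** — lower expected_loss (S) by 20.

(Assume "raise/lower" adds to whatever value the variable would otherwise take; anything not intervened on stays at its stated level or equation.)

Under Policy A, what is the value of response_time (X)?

773

Policy A (S − 20):
  S = 148 − 20 = 128
  X = 133 + 5·128 = 773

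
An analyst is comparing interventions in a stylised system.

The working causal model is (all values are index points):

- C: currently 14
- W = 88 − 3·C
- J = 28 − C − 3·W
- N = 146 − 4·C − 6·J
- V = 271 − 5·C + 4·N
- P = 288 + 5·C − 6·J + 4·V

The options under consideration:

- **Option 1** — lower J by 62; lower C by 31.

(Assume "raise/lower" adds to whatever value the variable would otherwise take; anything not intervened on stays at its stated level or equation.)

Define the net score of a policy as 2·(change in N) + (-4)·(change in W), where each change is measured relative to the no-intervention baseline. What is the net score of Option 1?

3596

Baseline:
  C = 14
  W = 88 − 3·14 = 46
  J = 28 − 14 − 3·46 = -124
  N = 146 − 4·14 − 6·(-124) = 834
Option 1 (J − 62, C − 31):
  C = 14 − 31 = -17
  W = 88 − 3·(-17) = 139
  J = 28 − (-17) − 3·139 (−62 from intervention) = -434
  N = 146 − 4·(-17) − 6·(-434) = 2818
ΔN = 2818 − 834 = 1984; ΔW = 139 − 46 = 93
Score = 2·1984 + (-4)·93 = 3596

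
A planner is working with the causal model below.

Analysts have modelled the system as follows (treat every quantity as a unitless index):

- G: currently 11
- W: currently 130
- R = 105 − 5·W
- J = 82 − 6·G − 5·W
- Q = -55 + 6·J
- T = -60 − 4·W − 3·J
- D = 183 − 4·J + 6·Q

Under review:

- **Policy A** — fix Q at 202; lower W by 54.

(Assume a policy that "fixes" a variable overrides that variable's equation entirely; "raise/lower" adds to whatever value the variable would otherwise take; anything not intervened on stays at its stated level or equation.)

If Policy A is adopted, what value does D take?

Policy A (Q := 202, W − 54):
  G = 11
  W = 130 − 54 = 76
  J = 82 − 6·11 − 5·76 = -364
  Q = 202
  D = 183 − 4·(-364) + 6·202 = 2851

2851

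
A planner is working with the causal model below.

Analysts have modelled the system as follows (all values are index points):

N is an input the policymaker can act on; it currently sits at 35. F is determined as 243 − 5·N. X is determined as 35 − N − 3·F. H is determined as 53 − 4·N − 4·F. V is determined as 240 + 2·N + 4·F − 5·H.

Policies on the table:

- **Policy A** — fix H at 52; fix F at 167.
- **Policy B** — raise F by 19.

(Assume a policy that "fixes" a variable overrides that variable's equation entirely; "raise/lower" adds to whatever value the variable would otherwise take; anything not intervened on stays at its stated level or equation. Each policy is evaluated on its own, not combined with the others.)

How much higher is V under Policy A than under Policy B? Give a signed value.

-2115

Policy A (H := 52, F := 167):
  N = 35
  F = 167
  H = 52
  V = 240 + 2·35 + 4·167 − 5·52 = 718
Policy B (F + 19):
  N = 35
  F = 243 − 5·35 (+19 from intervention) = 87
  H = 53 − 4·35 − 4·87 = -435
  V = 240 + 2·35 + 4·87 − 5·(-435) = 2833
V: 718 − 2833 = -2115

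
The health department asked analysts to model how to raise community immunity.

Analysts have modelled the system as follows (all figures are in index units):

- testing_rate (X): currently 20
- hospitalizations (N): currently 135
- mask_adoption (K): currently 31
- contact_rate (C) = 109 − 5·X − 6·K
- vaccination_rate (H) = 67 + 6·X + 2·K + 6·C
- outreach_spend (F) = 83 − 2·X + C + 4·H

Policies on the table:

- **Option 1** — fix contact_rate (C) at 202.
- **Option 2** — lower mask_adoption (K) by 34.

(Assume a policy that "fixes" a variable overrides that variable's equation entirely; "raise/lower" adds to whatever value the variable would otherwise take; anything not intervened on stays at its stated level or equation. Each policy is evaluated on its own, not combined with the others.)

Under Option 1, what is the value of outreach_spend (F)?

Option 1 (C := 202):
  X = 20
  K = 31
  C = 202
  H = 67 + 6·20 + 2·31 + 6·202 = 1461
  F = 83 − 2·20 + 202 + 4·1461 = 6089

6089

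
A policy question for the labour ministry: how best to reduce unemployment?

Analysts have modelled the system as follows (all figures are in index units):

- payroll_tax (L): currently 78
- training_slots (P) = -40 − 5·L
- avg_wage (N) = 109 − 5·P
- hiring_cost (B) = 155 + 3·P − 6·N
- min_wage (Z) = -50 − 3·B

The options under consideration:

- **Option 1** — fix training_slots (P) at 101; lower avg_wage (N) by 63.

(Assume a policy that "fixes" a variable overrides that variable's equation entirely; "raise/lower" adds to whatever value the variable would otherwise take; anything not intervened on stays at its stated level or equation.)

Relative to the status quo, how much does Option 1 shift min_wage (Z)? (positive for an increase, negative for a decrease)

Baseline:
  L = 78
  P = -40 − 5·78 = -430
  N = 109 − 5·(-430) = 2259
  B = 155 + 3·(-430) − 6·2259 = -14689
  Z = -50 − 3·(-14689) = 44017
Option 1 (P := 101, N − 63):
  L = 78
  P = 101
  N = 109 − 5·101 (−63 from intervention) = -459
  B = 155 + 3·101 − 6·(-459) = 3212
  Z = -50 − 3·3212 = -9686
Change in Z: -9686 − 44017 = -53703

-53703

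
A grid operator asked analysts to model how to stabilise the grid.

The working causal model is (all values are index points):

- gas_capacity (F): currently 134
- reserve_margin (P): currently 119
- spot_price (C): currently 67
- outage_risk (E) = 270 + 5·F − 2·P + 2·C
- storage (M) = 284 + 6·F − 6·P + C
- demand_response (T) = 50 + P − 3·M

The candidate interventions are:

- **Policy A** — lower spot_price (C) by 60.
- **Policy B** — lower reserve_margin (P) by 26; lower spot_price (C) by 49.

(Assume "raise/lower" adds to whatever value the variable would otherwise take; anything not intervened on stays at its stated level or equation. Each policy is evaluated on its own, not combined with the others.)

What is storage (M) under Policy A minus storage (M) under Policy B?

-167

Policy A (C − 60):
  F = 134
  P = 119
  C = 67 − 60 = 7
  M = 284 + 6·134 − 6·119 + 7 = 381
Policy B (P − 26, C − 49):
  F = 134
  P = 119 − 26 = 93
  C = 67 − 49 = 18
  M = 284 + 6·134 − 6·93 + 18 = 548
M: 381 − 548 = -167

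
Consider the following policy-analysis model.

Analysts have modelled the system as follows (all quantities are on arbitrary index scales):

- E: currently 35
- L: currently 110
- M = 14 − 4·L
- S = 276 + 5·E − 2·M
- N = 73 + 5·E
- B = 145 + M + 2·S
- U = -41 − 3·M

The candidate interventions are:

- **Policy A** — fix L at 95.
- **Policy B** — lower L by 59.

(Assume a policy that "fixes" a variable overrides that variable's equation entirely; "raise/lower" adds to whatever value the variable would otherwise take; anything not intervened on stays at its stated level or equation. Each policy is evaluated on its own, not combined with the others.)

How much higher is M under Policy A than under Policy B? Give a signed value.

-176

Policy A (L := 95):
  L = 95
  M = 14 − 4·95 = -366
Policy B (L − 59):
  L = 110 − 59 = 51
  M = 14 − 4·51 = -190
M: -366 − (-190) = -176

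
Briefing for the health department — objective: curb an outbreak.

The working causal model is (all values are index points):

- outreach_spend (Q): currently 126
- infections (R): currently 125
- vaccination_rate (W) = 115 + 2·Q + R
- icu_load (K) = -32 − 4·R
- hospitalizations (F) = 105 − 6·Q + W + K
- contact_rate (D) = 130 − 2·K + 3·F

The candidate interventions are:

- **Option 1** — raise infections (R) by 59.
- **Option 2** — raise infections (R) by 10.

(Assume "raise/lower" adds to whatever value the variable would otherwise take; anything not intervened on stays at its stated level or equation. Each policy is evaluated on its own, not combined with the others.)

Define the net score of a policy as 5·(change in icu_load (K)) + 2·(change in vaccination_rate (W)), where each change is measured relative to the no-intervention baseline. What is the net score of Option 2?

-180

Baseline:
  Q = 126
  R = 125
  W = 115 + 2·126 + 125 = 492
  K = -32 − 4·125 = -532
Option 2 (R + 10):
  Q = 126
  R = 125 + 10 = 135
  W = 115 + 2·126 + 135 = 502
  K = -32 − 4·135 = -572
ΔK = -572 − (-532) = -40; ΔW = 502 − 492 = 10
Score = 5·(-40) + 2·10 = -180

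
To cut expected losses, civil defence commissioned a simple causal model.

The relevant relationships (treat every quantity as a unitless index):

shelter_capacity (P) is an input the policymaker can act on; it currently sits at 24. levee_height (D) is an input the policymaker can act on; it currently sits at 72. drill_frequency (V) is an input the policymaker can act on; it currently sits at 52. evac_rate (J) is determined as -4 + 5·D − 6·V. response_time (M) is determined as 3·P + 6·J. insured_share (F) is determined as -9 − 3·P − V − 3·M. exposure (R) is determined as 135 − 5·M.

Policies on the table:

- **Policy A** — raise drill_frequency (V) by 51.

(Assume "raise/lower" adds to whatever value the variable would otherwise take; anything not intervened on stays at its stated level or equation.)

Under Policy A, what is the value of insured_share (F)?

4316

Policy A (V + 51):
  P = 24
  D = 72
  V = 52 + 51 = 103
  J = -4 + 5·72 − 6·103 = -262
  M = 0 + 3·24 + 6·(-262) = -1500
  F = -9 − 3·24 − 103 − 3·(-1500) = 4316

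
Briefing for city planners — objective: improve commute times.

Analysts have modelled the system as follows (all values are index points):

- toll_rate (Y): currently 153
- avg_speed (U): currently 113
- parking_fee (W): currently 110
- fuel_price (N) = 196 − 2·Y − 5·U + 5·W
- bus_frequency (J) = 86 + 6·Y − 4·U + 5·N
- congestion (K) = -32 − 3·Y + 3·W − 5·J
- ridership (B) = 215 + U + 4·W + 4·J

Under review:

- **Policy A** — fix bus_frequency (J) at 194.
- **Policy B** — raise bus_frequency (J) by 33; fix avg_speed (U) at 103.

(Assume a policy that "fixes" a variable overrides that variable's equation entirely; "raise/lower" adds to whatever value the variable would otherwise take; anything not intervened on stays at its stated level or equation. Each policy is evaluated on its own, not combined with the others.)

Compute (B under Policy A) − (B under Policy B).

Policy A (J := 194):
  Y = 153
  U = 113
  W = 110
  N = 196 − 2·153 − 5·113 + 5·110 = -125
  J = 194
  B = 215 + 113 + 4·110 + 4·194 = 1544
Policy B (J + 33, U := 103):
  Y = 153
  U = 103
  W = 110
  N = 196 − 2·153 − 5·103 + 5·110 = -75
  J = 86 + 6·153 − 4·103 + 5·(-75) (+33 from intervention) = 250
  B = 215 + 103 + 4·110 + 4·250 = 1758
B: 1544 − 1758 = -214

-214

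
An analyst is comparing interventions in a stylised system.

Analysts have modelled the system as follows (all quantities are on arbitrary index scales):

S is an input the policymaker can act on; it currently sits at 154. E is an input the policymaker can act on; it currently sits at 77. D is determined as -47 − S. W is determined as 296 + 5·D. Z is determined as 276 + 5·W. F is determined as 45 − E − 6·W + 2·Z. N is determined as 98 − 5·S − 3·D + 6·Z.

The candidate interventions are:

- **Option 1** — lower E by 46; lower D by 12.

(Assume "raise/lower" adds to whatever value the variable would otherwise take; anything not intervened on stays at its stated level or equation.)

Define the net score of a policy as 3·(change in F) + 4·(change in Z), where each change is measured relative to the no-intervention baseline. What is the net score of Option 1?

-1782

Baseline:
  S = 154
  E = 77
  D = -47 − 154 = -201
  W = 296 + 5·(-201) = -709
  Z = 276 + 5·(-709) = -3269
  F = 45 − 77 − 6·(-709) + 2·(-3269) = -2316
Option 1 (E − 46, D − 12):
  S = 154
  E = 77 − 46 = 31
  D = -47 − 154 (−12 from intervention) = -213
  W = 296 + 5·(-213) = -769
  Z = 276 + 5·(-769) = -3569
  F = 45 − 31 − 6·(-769) + 2·(-3569) = -2510
ΔF = -2510 − (-2316) = -194; ΔZ = -3569 − (-3269) = -300
Score = 3·(-194) + 4·(-300) = -1782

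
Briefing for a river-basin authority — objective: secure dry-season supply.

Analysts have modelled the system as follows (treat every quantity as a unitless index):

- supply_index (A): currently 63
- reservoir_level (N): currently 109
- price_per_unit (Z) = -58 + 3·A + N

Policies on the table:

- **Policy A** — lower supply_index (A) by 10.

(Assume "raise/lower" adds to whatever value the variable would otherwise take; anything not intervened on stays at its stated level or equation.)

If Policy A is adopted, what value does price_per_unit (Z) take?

Policy A (A − 10):
  A = 63 − 10 = 53
  N = 109
  Z = -58 + 3·53 + 109 = 210

210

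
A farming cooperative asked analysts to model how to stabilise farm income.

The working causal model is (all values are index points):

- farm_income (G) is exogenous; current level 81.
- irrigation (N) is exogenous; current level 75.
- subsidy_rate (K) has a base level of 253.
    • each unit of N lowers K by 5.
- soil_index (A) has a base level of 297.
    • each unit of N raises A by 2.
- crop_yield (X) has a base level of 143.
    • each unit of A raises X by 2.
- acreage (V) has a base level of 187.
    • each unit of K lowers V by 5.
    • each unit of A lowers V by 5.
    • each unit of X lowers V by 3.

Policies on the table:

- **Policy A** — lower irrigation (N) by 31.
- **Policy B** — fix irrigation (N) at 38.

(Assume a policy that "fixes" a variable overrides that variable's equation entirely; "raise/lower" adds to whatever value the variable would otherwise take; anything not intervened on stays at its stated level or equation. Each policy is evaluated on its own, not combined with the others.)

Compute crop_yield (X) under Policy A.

Policy A (N − 31):
  N = 75 − 31 = 44
  A = 297 + 2·44 = 385
  X = 143 + 2·385 = 913

913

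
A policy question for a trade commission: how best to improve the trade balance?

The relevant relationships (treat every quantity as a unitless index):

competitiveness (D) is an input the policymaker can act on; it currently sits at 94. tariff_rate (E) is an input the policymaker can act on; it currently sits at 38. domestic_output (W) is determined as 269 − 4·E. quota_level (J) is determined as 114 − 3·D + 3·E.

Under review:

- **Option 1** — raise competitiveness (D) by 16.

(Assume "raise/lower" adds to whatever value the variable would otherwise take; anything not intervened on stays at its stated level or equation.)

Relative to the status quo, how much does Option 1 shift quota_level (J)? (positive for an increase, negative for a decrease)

-48

Baseline:
  D = 94
  E = 38
  J = 114 − 3·94 + 3·38 = -54
Option 1 (D + 16):
  D = 94 + 16 = 110
  E = 38
  J = 114 − 3·110 + 3·38 = -102
Change in J: -102 − (-54) = -48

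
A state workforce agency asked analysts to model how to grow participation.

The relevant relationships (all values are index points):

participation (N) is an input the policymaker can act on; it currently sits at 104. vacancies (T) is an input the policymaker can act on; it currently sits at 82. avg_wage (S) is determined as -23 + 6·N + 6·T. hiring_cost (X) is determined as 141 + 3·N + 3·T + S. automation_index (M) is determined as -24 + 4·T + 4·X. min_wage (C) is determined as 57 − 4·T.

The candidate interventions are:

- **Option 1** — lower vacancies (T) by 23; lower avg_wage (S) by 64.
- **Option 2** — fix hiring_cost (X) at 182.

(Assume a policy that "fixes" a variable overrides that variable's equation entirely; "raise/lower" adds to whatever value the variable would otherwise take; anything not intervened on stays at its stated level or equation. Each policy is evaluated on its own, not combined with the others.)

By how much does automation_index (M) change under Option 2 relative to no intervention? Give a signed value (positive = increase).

-6440

Baseline:
  N = 104
  T = 82
  S = -23 + 6·104 + 6·82 = 1093
  X = 141 + 3·104 + 3·82 + 1093 = 1792
  M = -24 + 4·82 + 4·1792 = 7472
Option 2 (X := 182):
  N = 104
  T = 82
  S = -23 + 6·104 + 6·82 = 1093
  X = 182
  M = -24 + 4·82 + 4·182 = 1032
Change in M: 1032 − 7472 = -6440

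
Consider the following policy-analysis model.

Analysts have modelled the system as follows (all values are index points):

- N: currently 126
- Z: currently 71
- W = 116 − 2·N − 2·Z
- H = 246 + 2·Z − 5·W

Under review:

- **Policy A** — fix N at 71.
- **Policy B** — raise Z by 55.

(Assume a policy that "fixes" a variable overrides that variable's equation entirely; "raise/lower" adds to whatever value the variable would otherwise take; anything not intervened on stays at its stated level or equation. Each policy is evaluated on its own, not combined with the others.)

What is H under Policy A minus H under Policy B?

-1210

Policy A (N := 71):
  N = 71
  Z = 71
  W = 116 − 2·71 − 2·71 = -168
  H = 246 + 2·71 − 5·(-168) = 1228
Policy B (Z + 55):
  N = 126
  Z = 71 + 55 = 126
  W = 116 − 2·126 − 2·126 = -388
  H = 246 + 2·126 − 5·(-388) = 2438
H: 1228 − 2438 = -1210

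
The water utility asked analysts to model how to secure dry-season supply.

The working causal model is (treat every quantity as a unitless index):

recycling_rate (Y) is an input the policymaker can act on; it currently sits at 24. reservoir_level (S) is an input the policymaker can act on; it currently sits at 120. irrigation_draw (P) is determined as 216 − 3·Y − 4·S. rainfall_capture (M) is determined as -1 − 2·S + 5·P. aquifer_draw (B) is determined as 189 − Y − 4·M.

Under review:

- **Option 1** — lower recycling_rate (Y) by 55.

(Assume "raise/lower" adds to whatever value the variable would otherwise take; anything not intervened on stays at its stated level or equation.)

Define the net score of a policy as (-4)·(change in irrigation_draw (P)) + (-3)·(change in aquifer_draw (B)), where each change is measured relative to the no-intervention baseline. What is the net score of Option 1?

9075

Baseline:
  Y = 24
  S = 120
  P = 216 − 3·24 − 4·120 = -336
  M = -1 − 2·120 + 5·(-336) = -1921
  B = 189 − 24 − 4·(-1921) = 7849
Option 1 (Y − 55):
  Y = 24 − 55 = -31
  S = 120
  P = 216 − 3·(-31) − 4·120 = -171
  M = -1 − 2·120 + 5·(-171) = -1096
  B = 189 − (-31) − 4·(-1096) = 4604
ΔP = -171 − (-336) = 165; ΔB = 4604 − 7849 = -3245
Score = (-4)·165 + (-3)·(-3245) = 9075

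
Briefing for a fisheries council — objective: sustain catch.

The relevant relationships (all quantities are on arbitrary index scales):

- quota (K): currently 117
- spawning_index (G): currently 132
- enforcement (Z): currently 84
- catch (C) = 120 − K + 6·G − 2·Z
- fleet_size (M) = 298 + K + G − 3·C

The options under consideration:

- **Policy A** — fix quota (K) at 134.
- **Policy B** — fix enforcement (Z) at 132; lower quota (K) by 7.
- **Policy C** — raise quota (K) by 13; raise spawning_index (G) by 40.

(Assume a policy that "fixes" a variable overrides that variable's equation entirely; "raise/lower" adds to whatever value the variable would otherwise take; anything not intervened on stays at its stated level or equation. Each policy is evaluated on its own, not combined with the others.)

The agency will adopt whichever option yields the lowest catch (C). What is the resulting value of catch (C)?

Policy A (K := 134):
  K = 134
  G = 132
  Z = 84
  C = 120 − 134 + 6·132 − 2·84 = 610
Policy B (Z := 132, K − 7):
  K = 117 − 7 = 110
  G = 132
  Z = 132
  C = 120 − 110 + 6·132 − 2·132 = 538
Policy C (K + 13, G + 40):
  K = 117 + 13 = 130
  G = 132 + 40 = 172
  Z = 84
  C = 120 − 130 + 6·172 − 2·84 = 854
Comparing — Policy A: C=610, Policy B: C=538, Policy C: C=854. Lowest is 538 (Policy B).

538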